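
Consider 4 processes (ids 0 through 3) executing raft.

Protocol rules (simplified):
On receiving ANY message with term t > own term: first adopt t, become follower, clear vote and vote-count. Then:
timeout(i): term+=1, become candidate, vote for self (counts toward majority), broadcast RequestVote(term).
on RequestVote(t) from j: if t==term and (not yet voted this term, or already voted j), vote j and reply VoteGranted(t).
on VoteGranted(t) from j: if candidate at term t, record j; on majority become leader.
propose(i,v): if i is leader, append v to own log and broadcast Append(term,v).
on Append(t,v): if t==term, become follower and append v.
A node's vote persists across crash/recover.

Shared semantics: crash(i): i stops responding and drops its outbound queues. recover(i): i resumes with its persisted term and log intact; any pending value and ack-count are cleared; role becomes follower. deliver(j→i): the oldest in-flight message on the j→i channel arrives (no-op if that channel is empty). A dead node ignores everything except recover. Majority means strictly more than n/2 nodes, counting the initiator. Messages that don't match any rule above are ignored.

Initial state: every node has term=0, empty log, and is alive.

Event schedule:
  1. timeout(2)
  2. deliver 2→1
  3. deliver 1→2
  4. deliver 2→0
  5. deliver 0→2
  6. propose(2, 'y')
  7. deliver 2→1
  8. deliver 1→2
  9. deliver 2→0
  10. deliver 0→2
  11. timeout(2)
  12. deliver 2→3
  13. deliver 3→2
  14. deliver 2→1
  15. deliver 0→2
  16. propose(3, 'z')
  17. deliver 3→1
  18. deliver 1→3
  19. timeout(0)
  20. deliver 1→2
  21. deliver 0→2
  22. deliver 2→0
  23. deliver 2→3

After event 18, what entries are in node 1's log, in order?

[1] timeout(2) → N2(cand t1 [-])
[2] deliver 2→1 → N1(foll t1 [-])
[3] deliver 1→2 → ∅
[4] deliver 2→0 → N0(foll t1 [-])
[5] deliver 0→2 → N2(lead t1 [-])
[6] propose(2,'y') → N2(lead t1 [y])
[7] deliver 2→1 → N1(foll t1 [y])
[8] deliver 1→2 → ∅
[9] deliver 2→0 → N0(foll t1 [y])
[10] deliver 0→2 → ∅
[11] timeout(2) → N2(cand t2 [y])
[12] deliver 2→3 → N3(foll t1 [-])
[13] deliver 3→2 → ∅
[14] deliver 2→1 → N1(foll t2 [y])
[15] deliver 0→2 → ∅
[16] propose(3,'z') → ∅
[17] deliver 3→1 → ∅
[18] deliver 1→3 → ∅

y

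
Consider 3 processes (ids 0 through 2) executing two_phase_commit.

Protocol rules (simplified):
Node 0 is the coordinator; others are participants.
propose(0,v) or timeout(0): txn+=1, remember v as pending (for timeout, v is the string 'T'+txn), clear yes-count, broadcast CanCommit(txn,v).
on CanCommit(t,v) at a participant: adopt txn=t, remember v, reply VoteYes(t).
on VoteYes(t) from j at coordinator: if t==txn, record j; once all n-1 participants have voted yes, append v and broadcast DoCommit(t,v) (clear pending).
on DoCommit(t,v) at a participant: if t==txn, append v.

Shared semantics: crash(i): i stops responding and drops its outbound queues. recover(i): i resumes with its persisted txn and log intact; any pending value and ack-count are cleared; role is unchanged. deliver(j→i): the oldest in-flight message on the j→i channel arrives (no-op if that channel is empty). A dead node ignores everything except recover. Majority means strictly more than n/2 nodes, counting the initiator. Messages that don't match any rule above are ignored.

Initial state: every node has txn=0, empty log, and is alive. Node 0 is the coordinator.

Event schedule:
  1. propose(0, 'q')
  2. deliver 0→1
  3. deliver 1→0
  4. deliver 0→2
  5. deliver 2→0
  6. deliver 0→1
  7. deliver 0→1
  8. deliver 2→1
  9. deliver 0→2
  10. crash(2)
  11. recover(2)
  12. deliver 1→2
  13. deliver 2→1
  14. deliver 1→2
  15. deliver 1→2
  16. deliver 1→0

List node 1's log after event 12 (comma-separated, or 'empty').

step 1 propose(0,'q'): 0={coor,t=1,log=-}
step 2 deliver 0→1: 1={part,t=1,log=-}
step 3 deliver 1→0: —
step 4 deliver 0→2: 2={part,t=1,log=-}
step 5 deliver 2→0: 0={coor,t=1,log=q}
step 6 deliver 0→1: 1={part,t=1,log=q}
step 7 deliver 0→1: —
step 8 deliver 2→1: —
step 9 deliver 0→2: 2={part,t=1,log=q}
step 10 crash(2): 2={✗part,t=1,log=q}
step 11 recover(2): 2={part,t=1,log=q}
step 12 deliver 1→2: —

q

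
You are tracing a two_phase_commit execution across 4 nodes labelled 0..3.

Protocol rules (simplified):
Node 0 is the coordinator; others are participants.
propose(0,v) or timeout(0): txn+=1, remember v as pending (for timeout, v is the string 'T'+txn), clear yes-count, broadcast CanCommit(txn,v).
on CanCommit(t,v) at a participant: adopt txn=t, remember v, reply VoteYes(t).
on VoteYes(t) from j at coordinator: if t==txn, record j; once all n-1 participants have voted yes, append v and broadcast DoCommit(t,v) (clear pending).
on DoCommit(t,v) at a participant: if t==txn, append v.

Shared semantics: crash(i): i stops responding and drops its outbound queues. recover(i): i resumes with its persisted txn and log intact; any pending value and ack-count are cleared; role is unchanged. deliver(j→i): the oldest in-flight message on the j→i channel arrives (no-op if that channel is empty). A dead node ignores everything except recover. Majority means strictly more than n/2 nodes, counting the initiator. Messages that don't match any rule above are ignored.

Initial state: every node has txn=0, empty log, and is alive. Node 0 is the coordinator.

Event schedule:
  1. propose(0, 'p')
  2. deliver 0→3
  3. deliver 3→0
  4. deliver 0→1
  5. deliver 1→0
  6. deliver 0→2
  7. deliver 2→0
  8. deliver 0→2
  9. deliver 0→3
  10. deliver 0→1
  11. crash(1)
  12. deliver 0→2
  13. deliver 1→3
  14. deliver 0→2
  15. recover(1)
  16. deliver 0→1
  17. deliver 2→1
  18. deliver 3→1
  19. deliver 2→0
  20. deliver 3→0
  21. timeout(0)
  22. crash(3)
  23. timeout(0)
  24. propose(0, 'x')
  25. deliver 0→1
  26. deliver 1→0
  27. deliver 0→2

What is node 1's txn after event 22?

1

[1] propose(0,'p') → N0(coor t1 [-])
[2] deliver 0→3 → N3(part t1 [-])
[3] deliver 3→0 → ∅
[4] deliver 0→1 → N1(part t1 [-])
[5] deliver 1→0 → ∅
[6] deliver 0→2 → N2(part t1 [-])
[7] deliver 2→0 → N0(coor t1 [p])
[8] deliver 0→2 → N2(part t1 [p])
[9] deliver 0→3 → N3(part t1 [p])
[10] deliver 0→1 → N1(part t1 [p])
[11] crash(1) → N1(✗part t1 [p])
[12] deliver 0→2 → ∅
[13] deliver 1→3 → ∅
[14] deliver 0→2 → ∅
[15] recover(1) → N1(part t1 [p])
[16] deliver 0→1 → ∅
[17] deliver 2→1 → ∅
[18] deliver 3→1 → ∅
[19] deliver 2→0 → ∅
[20] deliver 3→0 → ∅
[21] timeout(0) → N0(coor t2 [p])
[22] crash(3) → N3(✗part t1 [p])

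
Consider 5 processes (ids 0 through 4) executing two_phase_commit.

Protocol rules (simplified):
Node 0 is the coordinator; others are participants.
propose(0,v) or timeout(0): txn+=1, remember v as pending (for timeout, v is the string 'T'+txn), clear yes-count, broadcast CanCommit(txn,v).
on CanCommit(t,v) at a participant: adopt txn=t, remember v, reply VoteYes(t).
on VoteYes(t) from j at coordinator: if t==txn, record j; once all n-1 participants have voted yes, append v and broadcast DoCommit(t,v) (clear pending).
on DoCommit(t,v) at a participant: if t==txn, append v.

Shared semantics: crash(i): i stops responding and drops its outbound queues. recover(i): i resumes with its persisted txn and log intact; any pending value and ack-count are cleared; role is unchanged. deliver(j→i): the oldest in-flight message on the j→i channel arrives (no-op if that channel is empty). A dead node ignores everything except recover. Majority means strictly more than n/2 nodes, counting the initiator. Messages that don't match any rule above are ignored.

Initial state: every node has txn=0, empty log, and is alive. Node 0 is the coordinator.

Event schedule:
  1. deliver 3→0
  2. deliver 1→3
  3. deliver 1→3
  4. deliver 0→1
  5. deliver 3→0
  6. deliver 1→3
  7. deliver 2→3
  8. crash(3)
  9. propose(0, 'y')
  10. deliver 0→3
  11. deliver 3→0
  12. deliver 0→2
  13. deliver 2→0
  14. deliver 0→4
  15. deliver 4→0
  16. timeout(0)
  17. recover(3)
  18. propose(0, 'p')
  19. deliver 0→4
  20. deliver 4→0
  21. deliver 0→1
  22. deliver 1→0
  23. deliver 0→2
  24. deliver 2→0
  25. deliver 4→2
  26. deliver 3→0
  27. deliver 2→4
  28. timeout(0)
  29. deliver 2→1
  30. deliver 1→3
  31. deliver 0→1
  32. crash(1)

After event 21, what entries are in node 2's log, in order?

step 1 deliver 3→0: —
step 2 deliver 1→3: —
step 3 deliver 1→3: —
step 4 deliver 0→1: —
step 5 deliver 3→0: —
step 6 deliver 1→3: —
step 7 deliver 2→3: —
step 8 crash(3): 3={✗part,t=0,log=-}
step 9 propose(0,'y'): 0={coor,t=1,log=-}
step 10 deliver 0→3: —
step 11 deliver 3→0: —
step 12 deliver 0→2: 2={part,t=1,log=-}
step 13 deliver 2→0: —
step 14 deliver 0→4: 4={part,t=1,log=-}
step 15 deliver 4→0: —
step 16 timeout(0): 0={coor,t=2,log=-}
step 17 recover(3): 3={part,t=0,log=-}
step 18 propose(0,'p'): 0={coor,t=3,log=-}
step 19 deliver 0→4: 4={part,t=2,log=-}
step 20 deliver 4→0: —
step 21 deliver 0→1: 1={part,t=1,log=-}

empty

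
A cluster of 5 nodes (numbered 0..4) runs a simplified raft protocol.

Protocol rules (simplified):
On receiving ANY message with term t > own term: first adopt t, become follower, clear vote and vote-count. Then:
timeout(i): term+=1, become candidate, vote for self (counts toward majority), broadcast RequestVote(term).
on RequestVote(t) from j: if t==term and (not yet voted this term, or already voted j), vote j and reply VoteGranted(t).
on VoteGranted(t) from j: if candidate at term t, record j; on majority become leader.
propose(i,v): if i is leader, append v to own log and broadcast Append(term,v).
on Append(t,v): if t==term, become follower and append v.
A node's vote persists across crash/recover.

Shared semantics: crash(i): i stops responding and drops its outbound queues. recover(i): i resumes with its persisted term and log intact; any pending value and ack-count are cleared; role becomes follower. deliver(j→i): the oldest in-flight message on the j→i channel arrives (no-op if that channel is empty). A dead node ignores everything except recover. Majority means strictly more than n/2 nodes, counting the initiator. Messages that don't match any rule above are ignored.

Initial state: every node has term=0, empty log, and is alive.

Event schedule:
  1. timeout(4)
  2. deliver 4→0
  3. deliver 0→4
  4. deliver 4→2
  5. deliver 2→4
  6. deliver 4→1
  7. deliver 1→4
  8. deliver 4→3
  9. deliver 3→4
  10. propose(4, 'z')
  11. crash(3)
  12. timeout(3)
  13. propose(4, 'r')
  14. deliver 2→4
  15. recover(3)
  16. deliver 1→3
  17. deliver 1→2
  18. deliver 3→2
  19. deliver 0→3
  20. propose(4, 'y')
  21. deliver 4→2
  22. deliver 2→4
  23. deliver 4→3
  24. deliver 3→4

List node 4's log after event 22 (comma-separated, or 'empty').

[1] timeout(4) → N4(cand t1 [-])
[2] deliver 4→0 → N0(foll t1 [-])
[3] deliver 0→4 → ∅
[4] deliver 4→2 → N2(foll t1 [-])
[5] deliver 2→4 → N4(lead t1 [-])
[6] deliver 4→1 → N1(foll t1 [-])
[7] deliver 1→4 → ∅
[8] deliver 4→3 → N3(foll t1 [-])
[9] deliver 3→4 → ∅
[10] propose(4,'z') → N4(lead t1 [z])
[11] crash(3) → N3(✗foll t1 [-])
[12] timeout(3) → ∅
[13] propose(4,'r') → N4(lead t1 [z,r])
[14] deliver 2→4 → ∅
[15] recover(3) → N3(foll t1 [-])
[16] deliver 1→3 → ∅
[17] deliver 1→2 → ∅
[18] deliver 3→2 → ∅
[19] deliver 0→3 → ∅
[20] propose(4,'y') → N4(lead t1 [z,r,y])
[21] deliver 4→2 → N2(foll t1 [z])
[22] deliver 2→4 → ∅

z,r,y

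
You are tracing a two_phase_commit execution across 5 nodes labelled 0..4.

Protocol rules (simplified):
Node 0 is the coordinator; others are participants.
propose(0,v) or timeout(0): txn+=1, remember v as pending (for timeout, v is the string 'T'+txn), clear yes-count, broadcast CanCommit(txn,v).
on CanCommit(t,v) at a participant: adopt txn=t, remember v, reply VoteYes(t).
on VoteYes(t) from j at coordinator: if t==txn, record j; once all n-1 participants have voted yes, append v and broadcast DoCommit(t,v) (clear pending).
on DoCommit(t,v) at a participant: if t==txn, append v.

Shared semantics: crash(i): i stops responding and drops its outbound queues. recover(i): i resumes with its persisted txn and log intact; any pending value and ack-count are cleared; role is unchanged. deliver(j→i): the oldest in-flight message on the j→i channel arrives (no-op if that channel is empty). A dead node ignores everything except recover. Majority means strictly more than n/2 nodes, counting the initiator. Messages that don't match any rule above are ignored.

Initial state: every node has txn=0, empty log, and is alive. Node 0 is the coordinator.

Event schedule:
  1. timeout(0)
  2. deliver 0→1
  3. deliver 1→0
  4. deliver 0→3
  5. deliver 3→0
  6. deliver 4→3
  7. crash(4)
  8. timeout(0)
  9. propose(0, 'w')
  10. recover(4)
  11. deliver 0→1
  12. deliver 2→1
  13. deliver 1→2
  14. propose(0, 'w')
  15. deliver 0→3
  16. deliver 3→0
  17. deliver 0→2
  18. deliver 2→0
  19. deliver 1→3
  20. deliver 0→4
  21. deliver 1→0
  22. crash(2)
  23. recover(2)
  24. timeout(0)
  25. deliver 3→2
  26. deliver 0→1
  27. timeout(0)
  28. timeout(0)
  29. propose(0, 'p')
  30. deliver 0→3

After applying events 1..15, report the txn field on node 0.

4

[1] timeout(0) → N0(coor t1 [-])
[2] deliver 0→1 → N1(part t1 [-])
[3] deliver 1→0 → ∅
[4] deliver 0→3 → N3(part t1 [-])
[5] deliver 3→0 → ∅
[6] deliver 4→3 → ∅
[7] crash(4) → N4(✗part t0 [-])
[8] timeout(0) → N0(coor t2 [-])
[9] propose(0,'w') → N0(coor t3 [-])
[10] recover(4) → N4(part t0 [-])
[11] deliver 0→1 → N1(part t2 [-])
[12] deliver 2→1 → ∅
[13] deliver 1→2 → ∅
[14] propose(0,'w') → N0(coor t4 [-])
[15] deliver 0→3 → N3(part t2 [-])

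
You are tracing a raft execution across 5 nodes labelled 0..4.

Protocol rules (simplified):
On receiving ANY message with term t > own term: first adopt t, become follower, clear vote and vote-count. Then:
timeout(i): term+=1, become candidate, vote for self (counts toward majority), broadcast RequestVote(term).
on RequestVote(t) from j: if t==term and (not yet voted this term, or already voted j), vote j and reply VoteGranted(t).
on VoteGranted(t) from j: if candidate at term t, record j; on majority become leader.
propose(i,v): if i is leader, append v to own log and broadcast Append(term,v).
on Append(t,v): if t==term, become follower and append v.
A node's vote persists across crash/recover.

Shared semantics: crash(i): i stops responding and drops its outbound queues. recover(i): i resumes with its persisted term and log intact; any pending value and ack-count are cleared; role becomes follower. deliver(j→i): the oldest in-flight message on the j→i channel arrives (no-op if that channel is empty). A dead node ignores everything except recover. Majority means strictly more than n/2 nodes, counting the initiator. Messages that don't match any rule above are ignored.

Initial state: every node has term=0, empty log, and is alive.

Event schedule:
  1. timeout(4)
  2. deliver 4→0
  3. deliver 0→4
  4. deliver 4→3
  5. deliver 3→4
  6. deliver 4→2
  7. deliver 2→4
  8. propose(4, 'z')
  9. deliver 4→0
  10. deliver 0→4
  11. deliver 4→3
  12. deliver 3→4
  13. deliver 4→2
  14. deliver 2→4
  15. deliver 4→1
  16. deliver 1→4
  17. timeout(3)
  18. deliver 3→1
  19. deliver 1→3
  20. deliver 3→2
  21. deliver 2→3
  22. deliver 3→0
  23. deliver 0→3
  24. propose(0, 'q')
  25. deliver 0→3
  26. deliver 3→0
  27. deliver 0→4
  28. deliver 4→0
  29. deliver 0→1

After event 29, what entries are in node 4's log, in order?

z

after 1 — timeout(4): n4:cand/t1/[-]
after 2 — deliver 4→0: n0:foll/t1/[-]
after 3 — deliver 0→4: ·
after 4 — deliver 4→3: n3:foll/t1/[-]
after 5 — deliver 3→4: n4:lead/t1/[-]
after 6 — deliver 4→2: n2:foll/t1/[-]
after 7 — deliver 2→4: ·
after 8 — propose(4,'z'): n4:lead/t1/[z]
after 9 — deliver 4→0: n0:foll/t1/[z]
after 10 — deliver 0→4: ·
after 11 — deliver 4→3: n3:foll/t1/[z]
after 12 — deliver 3→4: ·
after 13 — deliver 4→2: n2:foll/t1/[z]
after 14 — deliver 2→4: ·
after 15 — deliver 4→1: n1:foll/t1/[-]
after 16 — deliver 1→4: ·
after 17 — timeout(3): n3:cand/t2/[z]
after 18 — deliver 3→1: n1:foll/t2/[-]
after 19 — deliver 1→3: ·
after 20 — deliver 3→2: n2:foll/t2/[z]
after 21 — deliver 2→3: n3:lead/t2/[z]
after 22 — deliver 3→0: n0:foll/t2/[z]
after 23 — deliver 0→3: ·
after 24 — propose(0,'q'): ·
after 25 — deliver 0→3: ·
after 26 — deliver 3→0: ·
after 27 — deliver 0→4: ·
after 28 — deliver 4→0: ·
after 29 — deliver 0→1: ·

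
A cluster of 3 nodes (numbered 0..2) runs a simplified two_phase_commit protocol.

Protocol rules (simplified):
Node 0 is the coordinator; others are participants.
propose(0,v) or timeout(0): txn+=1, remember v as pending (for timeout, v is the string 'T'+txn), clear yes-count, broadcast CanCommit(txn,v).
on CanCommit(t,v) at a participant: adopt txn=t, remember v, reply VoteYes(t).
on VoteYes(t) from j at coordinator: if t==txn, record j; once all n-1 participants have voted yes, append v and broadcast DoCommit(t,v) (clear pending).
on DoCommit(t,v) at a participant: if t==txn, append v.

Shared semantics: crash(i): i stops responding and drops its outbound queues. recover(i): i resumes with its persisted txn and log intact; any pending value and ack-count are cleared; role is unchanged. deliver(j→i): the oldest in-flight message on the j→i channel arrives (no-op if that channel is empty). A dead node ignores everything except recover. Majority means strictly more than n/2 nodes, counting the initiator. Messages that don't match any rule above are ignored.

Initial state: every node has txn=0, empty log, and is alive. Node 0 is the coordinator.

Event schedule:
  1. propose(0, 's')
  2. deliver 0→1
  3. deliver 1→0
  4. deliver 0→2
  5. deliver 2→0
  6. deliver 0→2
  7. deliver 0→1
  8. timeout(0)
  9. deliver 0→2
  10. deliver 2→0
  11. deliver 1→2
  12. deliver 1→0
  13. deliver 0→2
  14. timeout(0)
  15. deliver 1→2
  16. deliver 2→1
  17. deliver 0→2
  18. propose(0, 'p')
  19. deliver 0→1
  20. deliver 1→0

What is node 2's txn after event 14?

2

e1 propose(0,'s'): 0[coor,t=1,-]
e2 deliver 0→1: 1[part,t=1,-]
e3 deliver 1→0: ·
e4 deliver 0→2: 2[part,t=1,-]
e5 deliver 2→0: 0[coor,t=1,s]
e6 deliver 0→2: 2[part,t=1,s]
e7 deliver 0→1: 1[part,t=1,s]
e8 timeout(0): 0[coor,t=2,s]
e9 deliver 0→2: 2[part,t=2,s]
e10 deliver 2→0: ·
e11 deliver 1→2: ·
e12 deliver 1→0: ·
e13 deliver 0→2: ·
e14 timeout(0): 0[coor,t=3,s]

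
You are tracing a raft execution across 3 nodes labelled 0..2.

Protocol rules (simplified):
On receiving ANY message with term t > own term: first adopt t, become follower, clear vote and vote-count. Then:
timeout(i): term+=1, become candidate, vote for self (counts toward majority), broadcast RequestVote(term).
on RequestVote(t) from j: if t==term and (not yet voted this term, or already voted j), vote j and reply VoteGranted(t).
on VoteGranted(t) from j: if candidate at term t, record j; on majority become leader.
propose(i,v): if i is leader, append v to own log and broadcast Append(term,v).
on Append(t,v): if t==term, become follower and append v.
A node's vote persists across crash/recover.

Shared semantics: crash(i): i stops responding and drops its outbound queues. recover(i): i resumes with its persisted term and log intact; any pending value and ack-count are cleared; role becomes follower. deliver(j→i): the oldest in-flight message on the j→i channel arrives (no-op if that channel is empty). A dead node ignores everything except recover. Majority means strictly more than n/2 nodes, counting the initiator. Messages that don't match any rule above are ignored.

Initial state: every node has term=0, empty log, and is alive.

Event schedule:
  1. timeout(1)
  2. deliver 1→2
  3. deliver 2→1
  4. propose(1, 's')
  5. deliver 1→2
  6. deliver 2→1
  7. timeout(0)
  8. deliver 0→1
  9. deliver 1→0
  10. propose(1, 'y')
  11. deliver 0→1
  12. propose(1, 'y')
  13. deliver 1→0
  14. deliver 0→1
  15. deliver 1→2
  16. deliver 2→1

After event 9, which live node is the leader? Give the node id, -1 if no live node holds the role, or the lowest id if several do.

1

after 1 — timeout(1): n1:cand/t1/[-]
after 2 — deliver 1→2: n2:foll/t1/[-]
after 3 — deliver 2→1: n1:lead/t1/[-]
after 4 — propose(1,'s'): n1:lead/t1/[s]
after 5 — deliver 1→2: n2:foll/t1/[s]
after 6 — deliver 2→1: ·
after 7 — timeout(0): n0:cand/t1/[-]
after 8 — deliver 0→1: ·
after 9 — deliver 1→0: ·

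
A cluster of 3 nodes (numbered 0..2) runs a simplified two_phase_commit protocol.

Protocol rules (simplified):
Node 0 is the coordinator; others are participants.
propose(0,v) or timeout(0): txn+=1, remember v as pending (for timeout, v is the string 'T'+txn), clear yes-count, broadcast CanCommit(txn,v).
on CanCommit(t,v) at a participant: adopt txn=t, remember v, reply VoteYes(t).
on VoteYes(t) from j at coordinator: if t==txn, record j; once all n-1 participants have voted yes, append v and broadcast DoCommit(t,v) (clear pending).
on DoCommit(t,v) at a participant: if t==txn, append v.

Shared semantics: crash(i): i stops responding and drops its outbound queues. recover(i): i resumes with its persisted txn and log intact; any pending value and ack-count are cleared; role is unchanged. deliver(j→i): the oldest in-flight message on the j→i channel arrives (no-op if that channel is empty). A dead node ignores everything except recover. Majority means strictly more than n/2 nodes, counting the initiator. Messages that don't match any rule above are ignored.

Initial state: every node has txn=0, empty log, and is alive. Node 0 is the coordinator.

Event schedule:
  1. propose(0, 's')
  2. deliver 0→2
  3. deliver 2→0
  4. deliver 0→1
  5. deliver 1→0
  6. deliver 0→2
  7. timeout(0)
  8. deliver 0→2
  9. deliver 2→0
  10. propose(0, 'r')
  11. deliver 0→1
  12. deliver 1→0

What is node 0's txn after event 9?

[1] propose(0,'s') → N0(coor t1 [-])
[2] deliver 0→2 → N2(part t1 [-])
[3] deliver 2→0 → ∅
[4] deliver 0→1 → N1(part t1 [-])
[5] deliver 1→0 → N0(coor t1 [s])
[6] deliver 0→2 → N2(part t1 [s])
[7] timeout(0) → N0(coor t2 [s])
[8] deliver 0→2 → N2(part t2 [s])
[9] deliver 2→0 → ∅

2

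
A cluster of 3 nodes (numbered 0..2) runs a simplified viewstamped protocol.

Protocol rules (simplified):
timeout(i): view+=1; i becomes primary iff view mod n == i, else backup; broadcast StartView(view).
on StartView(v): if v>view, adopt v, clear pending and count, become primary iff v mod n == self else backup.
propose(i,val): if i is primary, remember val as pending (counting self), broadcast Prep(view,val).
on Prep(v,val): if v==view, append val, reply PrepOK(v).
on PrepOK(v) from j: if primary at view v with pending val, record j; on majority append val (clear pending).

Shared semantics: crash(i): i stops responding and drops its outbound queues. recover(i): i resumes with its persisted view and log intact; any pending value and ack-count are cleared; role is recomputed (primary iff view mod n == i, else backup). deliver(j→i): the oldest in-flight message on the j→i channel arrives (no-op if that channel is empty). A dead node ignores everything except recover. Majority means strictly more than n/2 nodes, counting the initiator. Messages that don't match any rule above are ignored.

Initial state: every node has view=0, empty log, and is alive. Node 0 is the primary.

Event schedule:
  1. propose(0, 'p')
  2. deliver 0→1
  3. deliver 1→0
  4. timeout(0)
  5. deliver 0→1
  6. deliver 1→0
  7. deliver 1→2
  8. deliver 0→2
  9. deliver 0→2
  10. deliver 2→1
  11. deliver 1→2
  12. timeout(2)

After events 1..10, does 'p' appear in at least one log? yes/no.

yes

step 1 propose(0,'p'): —
step 2 deliver 0→1: 1={back,v=0,log=p}
step 3 deliver 1→0: 0={prim,v=0,log=p}
step 4 timeout(0): 0={back,v=1,log=p}
step 5 deliver 0→1: 1={prim,v=1,log=p}
step 6 deliver 1→0: —
step 7 deliver 1→2: —
step 8 deliver 0→2: 2={back,v=0,log=p}
step 9 deliver 0→2: 2={back,v=1,log=p}
step 10 deliver 2→1: —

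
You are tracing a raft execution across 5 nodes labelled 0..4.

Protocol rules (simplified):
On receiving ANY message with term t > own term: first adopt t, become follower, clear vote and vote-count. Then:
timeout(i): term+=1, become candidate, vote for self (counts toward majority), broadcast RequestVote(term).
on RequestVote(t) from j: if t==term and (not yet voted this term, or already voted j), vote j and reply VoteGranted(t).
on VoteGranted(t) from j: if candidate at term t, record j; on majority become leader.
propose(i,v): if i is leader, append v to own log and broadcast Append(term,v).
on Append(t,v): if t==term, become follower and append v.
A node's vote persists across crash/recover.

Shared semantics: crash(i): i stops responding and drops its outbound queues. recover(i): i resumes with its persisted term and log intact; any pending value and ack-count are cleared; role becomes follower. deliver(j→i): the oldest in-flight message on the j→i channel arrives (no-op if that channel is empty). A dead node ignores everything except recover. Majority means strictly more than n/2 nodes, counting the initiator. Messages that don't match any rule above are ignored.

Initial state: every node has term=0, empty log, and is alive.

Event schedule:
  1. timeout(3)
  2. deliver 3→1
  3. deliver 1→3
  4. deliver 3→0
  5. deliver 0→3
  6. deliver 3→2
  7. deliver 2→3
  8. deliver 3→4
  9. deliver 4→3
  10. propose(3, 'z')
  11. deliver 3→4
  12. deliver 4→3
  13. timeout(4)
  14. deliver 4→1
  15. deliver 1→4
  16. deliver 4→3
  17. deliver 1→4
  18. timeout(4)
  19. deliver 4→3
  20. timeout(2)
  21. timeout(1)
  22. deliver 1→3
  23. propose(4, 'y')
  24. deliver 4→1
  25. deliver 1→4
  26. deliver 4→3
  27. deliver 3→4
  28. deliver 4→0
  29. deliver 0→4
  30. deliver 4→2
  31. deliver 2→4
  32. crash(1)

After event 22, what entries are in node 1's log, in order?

empty

[1] timeout(3) → N3(cand t1 [-])
[2] deliver 3→1 → N1(foll t1 [-])
[3] deliver 1→3 → ∅
[4] deliver 3→0 → N0(foll t1 [-])
[5] deliver 0→3 → N3(lead t1 [-])
[6] deliver 3→2 → N2(foll t1 [-])
[7] deliver 2→3 → ∅
[8] deliver 3→4 → N4(foll t1 [-])
[9] deliver 4→3 → ∅
[10] propose(3,'z') → N3(lead t1 [z])
[11] deliver 3→4 → N4(foll t1 [z])
[12] deliver 4→3 → ∅
[13] timeout(4) → N4(cand t2 [z])
[14] deliver 4→1 → N1(foll t2 [-])
[15] deliver 1→4 → ∅
[16] deliver 4→3 → N3(foll t2 [z])
[17] deliver 1→4 → ∅
[18] timeout(4) → N4(cand t3 [z])
[19] deliver 4→3 → N3(foll t3 [z])
[20] timeout(2) → N2(cand t2 [-])
[21] timeout(1) → N1(cand t3 [-])
[22] deliver 1→3 → ∅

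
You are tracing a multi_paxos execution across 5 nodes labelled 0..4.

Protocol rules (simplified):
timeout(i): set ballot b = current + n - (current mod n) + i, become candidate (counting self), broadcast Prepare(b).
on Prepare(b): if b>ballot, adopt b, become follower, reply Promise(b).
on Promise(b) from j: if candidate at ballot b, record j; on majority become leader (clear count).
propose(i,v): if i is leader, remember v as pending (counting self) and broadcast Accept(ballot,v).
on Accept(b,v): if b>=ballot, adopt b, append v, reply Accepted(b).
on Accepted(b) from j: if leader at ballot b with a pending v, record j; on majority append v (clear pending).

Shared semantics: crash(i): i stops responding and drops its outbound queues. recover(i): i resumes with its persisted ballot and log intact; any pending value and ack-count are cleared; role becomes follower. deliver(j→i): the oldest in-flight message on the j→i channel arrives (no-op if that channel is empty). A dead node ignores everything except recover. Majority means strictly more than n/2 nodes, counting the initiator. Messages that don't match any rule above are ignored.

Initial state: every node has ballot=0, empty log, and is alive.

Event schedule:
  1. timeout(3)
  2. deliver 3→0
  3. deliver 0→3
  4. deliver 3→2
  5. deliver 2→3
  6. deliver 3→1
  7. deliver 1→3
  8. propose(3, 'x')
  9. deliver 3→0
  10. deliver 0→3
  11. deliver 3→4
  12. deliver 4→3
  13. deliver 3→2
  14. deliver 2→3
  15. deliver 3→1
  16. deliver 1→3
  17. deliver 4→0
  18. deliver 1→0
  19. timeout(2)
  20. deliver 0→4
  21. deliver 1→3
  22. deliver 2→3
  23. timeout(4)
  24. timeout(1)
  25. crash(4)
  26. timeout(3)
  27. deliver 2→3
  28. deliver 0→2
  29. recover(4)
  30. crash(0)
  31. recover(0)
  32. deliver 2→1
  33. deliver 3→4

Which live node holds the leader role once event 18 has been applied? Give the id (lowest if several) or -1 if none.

3

1. timeout(3):  <3:cand b8 ->
2. deliver 3→0:  <0:foll b8 ->
3. deliver 0→3:  nop
4. deliver 3→2:  <2:foll b8 ->
5. deliver 2→3:  <3:lead b8 ->
6. deliver 3→1:  <1:foll b8 ->
7. deliver 1→3:  nop
8. propose(3,'x'):  nop
9. deliver 3→0:  <0:foll b8 x>
10. deliver 0→3:  nop
11. deliver 3→4:  <4:foll b8 ->
12. deliver 4→3:  nop
13. deliver 3→2:  <2:foll b8 x>
14. deliver 2→3:  <3:lead b8 x>
15. deliver 3→1:  <1:foll b8 x>
16. deliver 1→3:  nop
17. deliver 4→0:  nop
18. deliver 1→0:  nop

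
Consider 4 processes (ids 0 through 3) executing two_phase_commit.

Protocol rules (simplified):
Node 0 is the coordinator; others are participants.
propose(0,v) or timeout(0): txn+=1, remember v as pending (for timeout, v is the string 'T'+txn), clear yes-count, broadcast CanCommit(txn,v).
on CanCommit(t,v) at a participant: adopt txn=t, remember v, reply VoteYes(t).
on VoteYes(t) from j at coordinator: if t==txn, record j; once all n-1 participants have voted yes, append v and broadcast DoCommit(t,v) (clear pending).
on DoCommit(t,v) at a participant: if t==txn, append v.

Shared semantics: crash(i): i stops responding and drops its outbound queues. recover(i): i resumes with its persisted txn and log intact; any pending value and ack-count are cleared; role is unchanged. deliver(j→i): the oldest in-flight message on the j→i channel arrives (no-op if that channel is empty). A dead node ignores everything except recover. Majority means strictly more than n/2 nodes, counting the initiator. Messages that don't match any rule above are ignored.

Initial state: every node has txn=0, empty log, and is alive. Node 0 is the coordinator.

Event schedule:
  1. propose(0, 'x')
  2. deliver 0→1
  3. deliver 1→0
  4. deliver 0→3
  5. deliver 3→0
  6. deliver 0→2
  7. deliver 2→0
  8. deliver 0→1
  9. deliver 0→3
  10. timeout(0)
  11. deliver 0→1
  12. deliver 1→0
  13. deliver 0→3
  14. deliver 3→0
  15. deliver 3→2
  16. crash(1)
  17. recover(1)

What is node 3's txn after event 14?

step 1 propose(0,'x'): 0={coor,t=1,log=-}
step 2 deliver 0→1: 1={part,t=1,log=-}
step 3 deliver 1→0: —
step 4 deliver 0→3: 3={part,t=1,log=-}
step 5 deliver 3→0: —
step 6 deliver 0→2: 2={part,t=1,log=-}
step 7 deliver 2→0: 0={coor,t=1,log=x}
step 8 deliver 0→1: 1={part,t=1,log=x}
step 9 deliver 0→3: 3={part,t=1,log=x}
step 10 timeout(0): 0={coor,t=2,log=x}
step 11 deliver 0→1: 1={part,t=2,log=x}
step 12 deliver 1→0: —
step 13 deliver 0→3: 3={part,t=2,log=x}
step 14 deliver 3→0: —

2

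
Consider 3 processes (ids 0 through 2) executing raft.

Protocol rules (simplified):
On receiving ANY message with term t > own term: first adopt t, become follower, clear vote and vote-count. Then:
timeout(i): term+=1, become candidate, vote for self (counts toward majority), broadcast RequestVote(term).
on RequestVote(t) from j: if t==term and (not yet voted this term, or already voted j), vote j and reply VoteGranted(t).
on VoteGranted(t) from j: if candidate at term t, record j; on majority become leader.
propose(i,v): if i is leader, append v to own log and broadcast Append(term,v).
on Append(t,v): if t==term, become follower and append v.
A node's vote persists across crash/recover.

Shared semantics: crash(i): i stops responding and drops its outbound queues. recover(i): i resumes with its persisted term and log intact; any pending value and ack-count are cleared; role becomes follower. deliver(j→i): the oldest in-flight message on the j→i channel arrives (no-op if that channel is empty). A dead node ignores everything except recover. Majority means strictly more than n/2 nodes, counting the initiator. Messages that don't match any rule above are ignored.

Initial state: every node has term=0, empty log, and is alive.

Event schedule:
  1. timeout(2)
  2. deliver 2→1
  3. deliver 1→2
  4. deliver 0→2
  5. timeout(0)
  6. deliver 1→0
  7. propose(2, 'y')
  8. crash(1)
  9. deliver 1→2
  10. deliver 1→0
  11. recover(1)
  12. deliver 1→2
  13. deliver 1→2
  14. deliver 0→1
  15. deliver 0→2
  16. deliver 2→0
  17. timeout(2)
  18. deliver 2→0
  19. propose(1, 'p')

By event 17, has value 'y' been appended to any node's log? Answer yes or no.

[1] timeout(2) → N2(cand t1 [-])
[2] deliver 2→1 → N1(foll t1 [-])
[3] deliver 1→2 → N2(lead t1 [-])
[4] deliver 0→2 → ∅
[5] timeout(0) → N0(cand t1 [-])
[6] deliver 1→0 → ∅
[7] propose(2,'y') → N2(lead t1 [y])
[8] crash(1) → N1(✗foll t1 [-])
[9] deliver 1→2 → ∅
[10] deliver 1→0 → ∅
[11] recover(1) → N1(foll t1 [-])
[12] deliver 1→2 → ∅
[13] deliver 1→2 → ∅
[14] deliver 0→1 → ∅
[15] deliver 0→2 → ∅
[16] deliver 2→0 → ∅
[17] timeout(2) → N2(cand t2 [y])

yes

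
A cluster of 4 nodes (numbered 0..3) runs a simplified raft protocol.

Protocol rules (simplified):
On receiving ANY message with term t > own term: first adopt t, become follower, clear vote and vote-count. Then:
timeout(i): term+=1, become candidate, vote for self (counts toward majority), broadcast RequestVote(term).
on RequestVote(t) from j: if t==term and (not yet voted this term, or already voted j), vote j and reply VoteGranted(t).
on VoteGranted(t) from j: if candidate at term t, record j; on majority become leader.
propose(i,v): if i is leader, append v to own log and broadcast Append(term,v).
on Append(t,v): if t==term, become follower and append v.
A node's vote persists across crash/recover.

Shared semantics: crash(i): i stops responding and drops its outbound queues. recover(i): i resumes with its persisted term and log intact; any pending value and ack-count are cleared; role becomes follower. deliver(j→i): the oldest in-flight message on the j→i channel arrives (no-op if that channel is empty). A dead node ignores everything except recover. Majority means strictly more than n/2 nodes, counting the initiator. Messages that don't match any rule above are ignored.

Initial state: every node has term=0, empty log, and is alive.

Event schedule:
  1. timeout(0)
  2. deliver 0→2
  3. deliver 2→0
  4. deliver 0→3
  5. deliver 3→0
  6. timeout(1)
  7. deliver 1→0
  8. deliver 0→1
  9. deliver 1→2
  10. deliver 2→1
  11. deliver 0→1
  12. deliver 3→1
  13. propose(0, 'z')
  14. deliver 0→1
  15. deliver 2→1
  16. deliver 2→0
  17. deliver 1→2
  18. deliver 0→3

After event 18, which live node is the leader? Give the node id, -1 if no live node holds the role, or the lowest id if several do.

0

1. timeout(0):  <0:cand t1 ->
2. deliver 0→2:  <2:foll t1 ->
3. deliver 2→0:  nop
4. deliver 0→3:  <3:foll t1 ->
5. deliver 3→0:  <0:lead t1 ->
6. timeout(1):  <1:cand t1 ->
7. deliver 1→0:  nop
8. deliver 0→1:  nop
9. deliver 1→2:  nop
10. deliver 2→1:  nop
11. deliver 0→1:  nop
12. deliver 3→1:  nop
13. propose(0,'z'):  <0:lead t1 z>
14. deliver 0→1:  <1:foll t1 z>
15. deliver 2→1:  nop
16. deliver 2→0:  nop
17. deliver 1→2:  nop
18. deliver 0→3:  <3:foll t1 z>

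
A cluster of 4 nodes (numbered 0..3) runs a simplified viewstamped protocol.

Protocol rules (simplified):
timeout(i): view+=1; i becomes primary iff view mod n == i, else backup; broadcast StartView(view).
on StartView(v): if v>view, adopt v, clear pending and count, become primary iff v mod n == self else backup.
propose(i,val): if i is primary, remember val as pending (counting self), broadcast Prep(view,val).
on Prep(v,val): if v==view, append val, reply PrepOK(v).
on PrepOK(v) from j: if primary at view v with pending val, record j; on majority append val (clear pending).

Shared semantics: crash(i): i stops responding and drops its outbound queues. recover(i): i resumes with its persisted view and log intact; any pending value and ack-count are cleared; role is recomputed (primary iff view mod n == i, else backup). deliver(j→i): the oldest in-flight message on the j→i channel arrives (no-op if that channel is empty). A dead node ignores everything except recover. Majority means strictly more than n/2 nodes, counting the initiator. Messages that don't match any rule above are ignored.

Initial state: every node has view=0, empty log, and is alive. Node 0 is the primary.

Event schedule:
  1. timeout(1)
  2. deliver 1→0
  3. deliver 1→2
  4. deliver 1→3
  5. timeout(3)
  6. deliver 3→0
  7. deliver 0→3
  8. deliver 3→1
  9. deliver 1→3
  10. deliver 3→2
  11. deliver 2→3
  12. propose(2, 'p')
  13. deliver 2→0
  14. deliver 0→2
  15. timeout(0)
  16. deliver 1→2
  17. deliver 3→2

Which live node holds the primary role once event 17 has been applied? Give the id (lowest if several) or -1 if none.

e1 timeout(1): 1[prim,v=1,-]
e2 deliver 1→0: 0[back,v=1,-]
e3 deliver 1→2: 2[back,v=1,-]
e4 deliver 1→3: 3[back,v=1,-]
e5 timeout(3): 3[back,v=2,-]
e6 deliver 3→0: 0[back,v=2,-]
e7 deliver 0→3: ·
e8 deliver 3→1: 1[back,v=2,-]
e9 deliver 1→3: ·
e10 deliver 3→2: 2[prim,v=2,-]
e11 deliver 2→3: ·
e12 propose(2,'p'): ·
e13 deliver 2→0: 0[back,v=2,p]
e14 deliver 0→2: ·
e15 timeout(0): 0[back,v=3,p]
e16 deliver 1→2: ·
e17 deliver 3→2: ·

2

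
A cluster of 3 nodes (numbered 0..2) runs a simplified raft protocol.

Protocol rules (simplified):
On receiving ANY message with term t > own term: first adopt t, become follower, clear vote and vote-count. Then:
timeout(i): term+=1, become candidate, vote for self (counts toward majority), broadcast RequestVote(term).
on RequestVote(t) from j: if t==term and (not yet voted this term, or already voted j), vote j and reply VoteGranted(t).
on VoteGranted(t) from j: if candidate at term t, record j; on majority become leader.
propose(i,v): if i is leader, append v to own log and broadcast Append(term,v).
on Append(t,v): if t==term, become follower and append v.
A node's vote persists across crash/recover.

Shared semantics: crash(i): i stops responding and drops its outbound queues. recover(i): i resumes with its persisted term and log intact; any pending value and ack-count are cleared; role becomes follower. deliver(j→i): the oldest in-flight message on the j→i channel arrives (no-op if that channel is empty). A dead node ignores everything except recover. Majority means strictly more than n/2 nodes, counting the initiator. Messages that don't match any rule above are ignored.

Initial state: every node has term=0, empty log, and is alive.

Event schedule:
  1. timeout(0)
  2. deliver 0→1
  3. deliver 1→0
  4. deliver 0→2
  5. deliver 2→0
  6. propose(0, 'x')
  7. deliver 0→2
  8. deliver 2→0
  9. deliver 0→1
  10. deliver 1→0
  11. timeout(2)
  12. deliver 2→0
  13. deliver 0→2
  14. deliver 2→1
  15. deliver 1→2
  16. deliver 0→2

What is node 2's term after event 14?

step 1 timeout(0): 0={cand,t=1,log=-}
step 2 deliver 0→1: 1={foll,t=1,log=-}
step 3 deliver 1→0: 0={lead,t=1,log=-}
step 4 deliver 0→2: 2={foll,t=1,log=-}
step 5 deliver 2→0: —
step 6 propose(0,'x'): 0={lead,t=1,log=x}
step 7 deliver 0→2: 2={foll,t=1,log=x}
step 8 deliver 2→0: —
step 9 deliver 0→1: 1={foll,t=1,log=x}
step 10 deliver 1→0: —
step 11 timeout(2): 2={cand,t=2,log=x}
step 12 deliver 2→0: 0={foll,t=2,log=x}
step 13 deliver 0→2: 2={lead,t=2,log=x}
step 14 deliver 2→1: 1={foll,t=2,log=x}

2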